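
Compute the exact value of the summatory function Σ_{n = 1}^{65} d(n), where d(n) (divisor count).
Σ_{n ≤ 65} d(n) = 284

Compute d(n) for each 1 ≤ n ≤ 65: d(1) = 1, d(2) = 2, d(3) = 2, d(4) = 3, d(5) = 2, d(6) = 4, d(7) = 2, d(8) = 4, d(9) = 3, d(10) = 4, d(11) = 2, d(12) = 6, d(13) = 2, d(14) = 4, d(15) = 4, d(16) = 5, d(17) = 2, d(18) = 6, d(19) = 2, d(20) = 6, d(21) = 4, d(22) = 4, d(23) = 2, d(24) = 8, d(25) = 3, d(26) = 4, d(27) = 4, d(28) = 6, d(29) = 2, d(30) = 8, d(31) = 2, d(32) = 6, d(33) = 4, d(34) = 4, d(35) = 4, d(36) = 9, d(37) = 2, d(38) = 4, d(39) = 4, d(40) = 8, d(41) = 2, d(42) = 8, d(43) = 2, d(44) = 6, d(45) = 6, d(46) = 4, d(47) = 2, d(48) = 10, d(49) = 3, d(50) = 6, d(51) = 4, d(52) = 6, d(53) = 2, d(54) = 8, d(55) = 4, d(56) = 8, d(57) = 4, d(58) = 4, d(59) = 2, d(60) = 12, d(61) = 2, d(62) = 4, d(63) = 6, d(64) = 7, d(65) = 4. Summing all 65 values: 284. (Dirichlet's divisor formula: Σ_{n ≤ x} d(n) = x ln(x) + (2γ − 1) x + O(√x). For x = 65, the asymptotic estimate is ≈ 281.37.)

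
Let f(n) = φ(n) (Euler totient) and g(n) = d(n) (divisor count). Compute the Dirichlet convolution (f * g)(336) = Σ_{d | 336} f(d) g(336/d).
(φ * d)(336) = 992

Divisors of 336: [1, 2, 3, 4, 6, 7, 8, 12, 14, 16, 21, 24, 28, 42, 48, 56, 84, 112, 168, 336]. For each d | 336:
  d = 1: φ(1) · d(336/1) = 1 · 20 = 20
  d = 2: φ(2) · d(336/2) = 1 · 16 = 16
  d = 3: φ(3) · d(336/3) = 2 · 10 = 20
  d = 4: φ(4) · d(336/4) = 2 · 12 = 24
  d = 6: φ(6) · d(336/6) = 2 · 8 = 16
  d = 7: φ(7) · d(336/7) = 6 · 10 = 60
  d = 8: φ(8) · d(336/8) = 4 · 8 = 32
  d = 12: φ(12) · d(336/12) = 4 · 6 = 24
  d = 14: φ(14) · d(336/14) = 6 · 8 = 48
  d = 16: φ(16) · d(336/16) = 8 · 4 = 32
  d = 21: φ(21) · d(336/21) = 12 · 5 = 60
  d = 24: φ(24) · d(336/24) = 8 · 4 = 32
  d = 28: φ(28) · d(336/28) = 12 · 6 = 72
  d = 42: φ(42) · d(336/42) = 12 · 4 = 48
  d = 48: φ(48) · d(336/48) = 16 · 2 = 32
  d = 56: φ(56) · d(336/56) = 24 · 4 = 96
  d = 84: φ(84) · d(336/84) = 24 · 3 = 72
  d = 112: φ(112) · d(336/112) = 48 · 2 = 96
  d = 168: φ(168) · d(336/168) = 48 · 2 = 96
  d = 336: φ(336) · d(336/336) = 96 · 1 = 96
Summing: (φ * d)(336) = 20 + 16 + 20 + 24 + 16 + 60 + 32 + 24 + 48 + 32 + 60 + 32 + 72 + 48 + 32 + 96 + 72 + 96 + 96 + 96 = 992.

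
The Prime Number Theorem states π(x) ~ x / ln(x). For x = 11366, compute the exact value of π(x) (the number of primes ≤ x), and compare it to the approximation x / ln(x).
π(11366) = 1372;  x/ln(x) ≈ 1217.13;  relative error ≈ 11.29%.

Directly count primes up to 11366: π(11366) = 1372. The PNT approximation gives 11366/ln(11366) ≈ 11366/9.33838 ≈ 1217.13. Relative error (π(x) − x/ln(x)) / π(x) ≈ 11.29%; the approximation is known to undercount slightly (Li(x) is a better estimate).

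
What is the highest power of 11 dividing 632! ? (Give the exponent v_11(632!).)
v_11(632!) = 62

Legendre's formula: v_p(n!) = Σ_{k ≥ 1} ⌊n / p^k⌋. For p = 11, n = 632, the terms are:
  ⌊632/11^1⌋ = ⌊632/11⌋ = 57
  ⌊632/11^2⌋ = ⌊632/121⌋ = 5
(the next term ⌊632/11^3⌋ = 0, terminating the sum). Summing: v_11(632!) = 57 + 5 = 62.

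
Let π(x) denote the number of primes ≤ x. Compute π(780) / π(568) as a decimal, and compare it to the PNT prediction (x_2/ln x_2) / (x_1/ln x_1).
π(780)/π(568) = 137/103 ≈ 1.3301;  PNT prediction ≈ 1.3078.

π(568) = 103 and π(780) = 137, so π(780)/π(568) ≈ 1.3301. The PNT-predicted ratio is (780/ln(780)) / (568/ln(568)) ≈ 1.3078. The two agree to within a few percent, as expected.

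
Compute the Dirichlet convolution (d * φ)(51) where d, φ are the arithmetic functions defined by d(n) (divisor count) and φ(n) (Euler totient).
(d * φ)(51) = 72

Divisors of 51: [1, 3, 17, 51]. For each d | 51:
  d = 1: d(1) · φ(51/1) = 1 · 32 = 32
  d = 3: d(3) · φ(51/3) = 2 · 16 = 32
  d = 17: d(17) · φ(51/17) = 2 · 2 = 4
  d = 51: d(51) · φ(51/51) = 4 · 1 = 4
Summing: (d * φ)(51) = 32 + 32 + 4 + 4 = 72.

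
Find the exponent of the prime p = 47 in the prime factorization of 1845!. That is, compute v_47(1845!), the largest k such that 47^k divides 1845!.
v_47(1845!) = 39

Legendre's formula: v_p(n!) = Σ_{k ≥ 1} ⌊n / p^k⌋. For p = 47, n = 1845, the terms are:
  ⌊1845/47^1⌋ = ⌊1845/47⌋ = 39
(the next term ⌊1845/47^2⌋ = 0, terminating the sum). Summing: v_47(1845!) = 39 = 39.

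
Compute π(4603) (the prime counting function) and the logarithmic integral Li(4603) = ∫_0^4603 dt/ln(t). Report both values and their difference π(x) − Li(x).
π(4603) = 623;  Li(4603) ≈ 637.44;  π(x) − Li(x) ≈ -14.44.

Direct count of primes ≤ 4603 gives π(4603) = 623. Numerical evaluation of the logarithmic integral gives Li(4603) ≈ 637.44. The difference π(x) − Li(x) ≈ -14.44 is typically negative for small/moderate x (Li(x) overestimates), though Littlewood's theorem shows this sign changes infinitely often.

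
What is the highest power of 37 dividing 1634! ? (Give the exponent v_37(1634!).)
v_37(1634!) = 45

Legendre's formula: v_p(n!) = Σ_{k ≥ 1} ⌊n / p^k⌋. For p = 37, n = 1634, the terms are:
  ⌊1634/37^1⌋ = ⌊1634/37⌋ = 44
  ⌊1634/37^2⌋ = ⌊1634/1369⌋ = 1
(the next term ⌊1634/37^3⌋ = 0, terminating the sum). Summing: v_37(1634!) = 44 + 1 = 45.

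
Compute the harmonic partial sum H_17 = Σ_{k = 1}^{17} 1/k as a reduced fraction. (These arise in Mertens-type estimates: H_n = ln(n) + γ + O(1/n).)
H_17 = 42142223/12252240

Direct summation: H_17 = 1 + 1/2 + ... + 1/17. The least common denominator is lcm(1, ..., 17) = 12252240; over this denominator the numerator is 12252240 + 6126120 + 4084080 + 3063060 + 2450448 + 2042040 + 1750320 + 1531530 + 1361360 + 1225224 + 1113840 + 1021020 + 942480 + 875160 + 816816 + 765765 + 720720 = 42142223, so H_17 = 42142223/12252240 (already in lowest terms) ≈ 3.43955. (The PNT-adjacent estimate ln(17) + γ ≈ 3.41043 matches within O(1/n).)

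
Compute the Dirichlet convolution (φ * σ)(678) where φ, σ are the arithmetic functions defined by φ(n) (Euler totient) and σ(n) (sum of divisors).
(φ * σ)(678) = 5424

Divisors of 678: [1, 2, 3, 6, 113, 226, 339, 678]. For each d | 678:
  d = 1: φ(1) · σ(678/1) = 1 · 1368 = 1368
  d = 2: φ(2) · σ(678/2) = 1 · 456 = 456
  d = 3: φ(3) · σ(678/3) = 2 · 342 = 684
  d = 6: φ(6) · σ(678/6) = 2 · 114 = 228
  d = 113: φ(113) · σ(678/113) = 112 · 12 = 1344
  d = 226: φ(226) · σ(678/226) = 112 · 4 = 448
  d = 339: φ(339) · σ(678/339) = 224 · 3 = 672
  d = 678: φ(678) · σ(678/678) = 224 · 1 = 224
Summing: (φ * σ)(678) = 1368 + 456 + 684 + 228 + 1344 + 448 + 672 + 224 = 5424.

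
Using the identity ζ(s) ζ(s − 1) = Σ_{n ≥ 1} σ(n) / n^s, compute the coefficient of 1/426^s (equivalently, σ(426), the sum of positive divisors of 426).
σ(426) = 864

In the product (Σ m^0/m^s)(Σ k / k^s) = Σ (Σ_{d | n} d) / n^s, the coefficient of 1/n^s is σ(n) = Σ_{d | n} d. For n = 426, divisors are [1, 2, 3, 6, 71, 142, 213, 426]; summing: σ(426) = 864.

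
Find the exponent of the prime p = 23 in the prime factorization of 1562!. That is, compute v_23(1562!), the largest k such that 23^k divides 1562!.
v_23(1562!) = 69

Legendre's formula: v_p(n!) = Σ_{k ≥ 1} ⌊n / p^k⌋. For p = 23, n = 1562, the terms are:
  ⌊1562/23^1⌋ = ⌊1562/23⌋ = 67
  ⌊1562/23^2⌋ = ⌊1562/529⌋ = 2
(the next term ⌊1562/23^3⌋ = 0, terminating the sum). Summing: v_23(1562!) = 67 + 2 = 69.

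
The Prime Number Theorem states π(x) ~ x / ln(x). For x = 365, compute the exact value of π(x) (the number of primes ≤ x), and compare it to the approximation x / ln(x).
π(365) = 72;  x/ln(x) ≈ 61.87;  relative error ≈ 14.08%.

Directly count primes up to 365: π(365) = 72. The PNT approximation gives 365/ln(365) ≈ 365/5.89990 ≈ 61.87. Relative error (π(x) − x/ln(x)) / π(x) ≈ 14.08%; the approximation is known to undercount slightly (Li(x) is a better estimate).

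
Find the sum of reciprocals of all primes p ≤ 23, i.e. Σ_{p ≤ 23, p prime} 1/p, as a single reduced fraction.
Σ 1/p = 334406399/223092870

π(23) = 9, so the primes ≤ 23 are [2, 3, 5, 7, 11, 13, 17, 19, 23]. Summing 1/p over these primes: 334406399/223092870 ≈ 1.4990. Mertens estimate ln ln(23) + 0.2615 ≈ 1.4043.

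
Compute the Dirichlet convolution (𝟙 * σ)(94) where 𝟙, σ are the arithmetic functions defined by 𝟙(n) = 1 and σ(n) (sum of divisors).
(𝟙 * σ)(94) = 196

Divisors of 94: [1, 2, 47, 94]. For each d | 94:
  d = 1: 𝟙(1) · σ(94/1) = 1 · 144 = 144
  d = 2: 𝟙(2) · σ(94/2) = 1 · 48 = 48
  d = 47: 𝟙(47) · σ(94/47) = 1 · 3 = 3
  d = 94: 𝟙(94) · σ(94/94) = 1 · 1 = 1
Summing: (𝟙 * σ)(94) = 144 + 48 + 3 + 1 = 196.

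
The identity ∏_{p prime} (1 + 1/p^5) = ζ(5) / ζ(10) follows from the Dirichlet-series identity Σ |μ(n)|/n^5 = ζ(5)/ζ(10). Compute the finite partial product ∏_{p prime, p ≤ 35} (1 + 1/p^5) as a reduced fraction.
∏ = 63844361159480726970812326794206836752384/61631932954678205462623400894081119262815

The primes p ≤ 35 are [2, 3, 5, 7, 11, 13, 17, 19, 23, 29, 31]. For each, (1 + 1/p^5) = (p^5 + 1)/p^5. Multiplying these fractions over p ∈ [2, 3, 5, 7, 11, 13, 17, 19, 23, 29, 31] gives 63844361159480726970812326794206836752384/61631932954678205462623400894081119262815. (In the limit P → ∞ this tends to ζ(5)/ζ(10).)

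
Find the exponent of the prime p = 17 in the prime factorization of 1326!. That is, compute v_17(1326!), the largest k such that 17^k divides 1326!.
v_17(1326!) = 82

Legendre's formula: v_p(n!) = Σ_{k ≥ 1} ⌊n / p^k⌋. For p = 17, n = 1326, the terms are:
  ⌊1326/17^1⌋ = ⌊1326/17⌋ = 78
  ⌊1326/17^2⌋ = ⌊1326/289⌋ = 4
(the next term ⌊1326/17^3⌋ = 0, terminating the sum). Summing: v_17(1326!) = 78 + 4 = 82.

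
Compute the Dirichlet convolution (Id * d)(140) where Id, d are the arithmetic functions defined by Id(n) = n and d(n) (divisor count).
(Id * d)(140) = 693

Divisors of 140: [1, 2, 4, 5, 7, 10, 14, 20, 28, 35, 70, 140]. For each d | 140:
  d = 1: Id(1) · d(140/1) = 1 · 12 = 12
  d = 2: Id(2) · d(140/2) = 2 · 8 = 16
  d = 4: Id(4) · d(140/4) = 4 · 4 = 16
  d = 5: Id(5) · d(140/5) = 5 · 6 = 30
  d = 7: Id(7) · d(140/7) = 7 · 6 = 42
  d = 10: Id(10) · d(140/10) = 10 · 4 = 40
  d = 14: Id(14) · d(140/14) = 14 · 4 = 56
  d = 20: Id(20) · d(140/20) = 20 · 2 = 40
  d = 28: Id(28) · d(140/28) = 28 · 2 = 56
  d = 35: Id(35) · d(140/35) = 35 · 3 = 105
  d = 70: Id(70) · d(140/70) = 70 · 2 = 140
  d = 140: Id(140) · d(140/140) = 140 · 1 = 140
Summing: (Id * d)(140) = 12 + 16 + 16 + 30 + 42 + 40 + 56 + 40 + 56 + 105 + 140 + 140 = 693.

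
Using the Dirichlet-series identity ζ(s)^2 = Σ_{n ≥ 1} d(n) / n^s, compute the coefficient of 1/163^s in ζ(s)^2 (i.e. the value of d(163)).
d(163) = 2

ζ(s)^2 = (Σ 1/m^s)(Σ 1/k^s). The coefficient of 1/n^s in the product is the number of ordered pairs (m, k) with mk = n, which equals d(n). For n = 163, divisors are [1, 163], so d(163) = 2.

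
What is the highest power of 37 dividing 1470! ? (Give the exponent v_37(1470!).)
v_37(1470!) = 40

Legendre's formula: v_p(n!) = Σ_{k ≥ 1} ⌊n / p^k⌋. For p = 37, n = 1470, the terms are:
  ⌊1470/37^1⌋ = ⌊1470/37⌋ = 39
  ⌊1470/37^2⌋ = ⌊1470/1369⌋ = 1
(the next term ⌊1470/37^3⌋ = 0, terminating the sum). Summing: v_37(1470!) = 39 + 1 = 40.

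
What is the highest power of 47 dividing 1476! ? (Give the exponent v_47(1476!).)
v_47(1476!) = 31

Legendre's formula: v_p(n!) = Σ_{k ≥ 1} ⌊n / p^k⌋. For p = 47, n = 1476, the terms are:
  ⌊1476/47^1⌋ = ⌊1476/47⌋ = 31
(the next term ⌊1476/47^2⌋ = 0, terminating the sum). Summing: v_47(1476!) = 31 = 31.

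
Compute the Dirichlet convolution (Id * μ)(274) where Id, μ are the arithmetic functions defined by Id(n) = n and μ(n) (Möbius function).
(Id * μ)(274) = 136

Divisors of 274: [1, 2, 137, 274]. For each d | 274:
  d = 1: Id(1) · μ(274/1) = 1 · 1 = 1
  d = 2: Id(2) · μ(274/2) = 2 · -1 = -2
  d = 137: Id(137) · μ(274/137) = 137 · -1 = -137
  d = 274: Id(274) · μ(274/274) = 274 · 1 = 274
Summing: (Id * μ)(274) = 1 + -2 + -137 + 274 = 136.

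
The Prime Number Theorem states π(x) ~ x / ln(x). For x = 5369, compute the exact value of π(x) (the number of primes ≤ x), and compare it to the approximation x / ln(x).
π(5369) = 708;  x/ln(x) ≈ 625.15;  relative error ≈ 11.70%.

Directly count primes up to 5369: π(5369) = 708. The PNT approximation gives 5369/ln(5369) ≈ 5369/8.58840 ≈ 625.15. Relative error (π(x) − x/ln(x)) / π(x) ≈ 11.70%; the approximation is known to undercount slightly (Li(x) is a better estimate).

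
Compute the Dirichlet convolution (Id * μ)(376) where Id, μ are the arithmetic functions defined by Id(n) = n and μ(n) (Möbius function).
(Id * μ)(376) = 184

Divisors of 376: [1, 2, 4, 8, 47, 94, 188, 376]. For each d | 376:
  d = 1: Id(1) · μ(376/1) = 1 · 0 = 0
  d = 2: Id(2) · μ(376/2) = 2 · 0 = 0
  d = 4: Id(4) · μ(376/4) = 4 · 1 = 4
  d = 8: Id(8) · μ(376/8) = 8 · -1 = -8
  d = 47: Id(47) · μ(376/47) = 47 · 0 = 0
  d = 94: Id(94) · μ(376/94) = 94 · 0 = 0
  d = 188: Id(188) · μ(376/188) = 188 · -1 = -188
  d = 376: Id(376) · μ(376/376) = 376 · 1 = 376
Summing: (Id * μ)(376) = 0 + 0 + 4 + -8 + 0 + 0 + -188 + 376 = 184.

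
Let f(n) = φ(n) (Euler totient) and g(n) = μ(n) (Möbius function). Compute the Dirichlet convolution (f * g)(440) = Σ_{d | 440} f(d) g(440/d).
(φ * μ)(440) = 54

Divisors of 440: [1, 2, 4, 5, 8, 10, 11, 20, 22, 40, 44, 55, 88, 110, 220, 440]. For each d | 440:
  d = 1: φ(1) · μ(440/1) = 1 · 0 = 0
  d = 2: φ(2) · μ(440/2) = 1 · 0 = 0
  d = 4: φ(4) · μ(440/4) = 2 · -1 = -2
  d = 5: φ(5) · μ(440/5) = 4 · 0 = 0
  d = 8: φ(8) · μ(440/8) = 4 · 1 = 4
  d = 10: φ(10) · μ(440/10) = 4 · 0 = 0
  d = 11: φ(11) · μ(440/11) = 10 · 0 = 0
  d = 20: φ(20) · μ(440/20) = 8 · 1 = 8
  d = 22: φ(22) · μ(440/22) = 10 · 0 = 0
  d = 40: φ(40) · μ(440/40) = 16 · -1 = -16
  d = 44: φ(44) · μ(440/44) = 20 · 1 = 20
  d = 55: φ(55) · μ(440/55) = 40 · 0 = 0
  d = 88: φ(88) · μ(440/88) = 40 · -1 = -40
  d = 110: φ(110) · μ(440/110) = 40 · 0 = 0
  d = 220: φ(220) · μ(440/220) = 80 · -1 = -80
  d = 440: φ(440) · μ(440/440) = 160 · 1 = 160
Summing: (φ * μ)(440) = 0 + 0 + -2 + 0 + 4 + 0 + 0 + 8 + 0 + -16 + 20 + 0 + -40 + 0 + -80 + 160 = 54.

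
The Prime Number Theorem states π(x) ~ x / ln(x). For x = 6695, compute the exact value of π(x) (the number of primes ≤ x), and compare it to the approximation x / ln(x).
π(6695) = 863;  x/ln(x) ≈ 760.01;  relative error ≈ 11.93%.

Directly count primes up to 6695: π(6695) = 863. The PNT approximation gives 6695/ln(6695) ≈ 6695/8.80912 ≈ 760.01. Relative error (π(x) − x/ln(x)) / π(x) ≈ 11.93%; the approximation is known to undercount slightly (Li(x) is a better estimate).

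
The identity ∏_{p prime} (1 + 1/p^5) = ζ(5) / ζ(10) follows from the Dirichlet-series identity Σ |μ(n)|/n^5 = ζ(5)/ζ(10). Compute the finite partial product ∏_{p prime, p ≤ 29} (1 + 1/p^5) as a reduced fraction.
∏ = 2143075389528162713968986788334938112/2068810478153744602820429018632510465

The primes p ≤ 29 are [2, 3, 5, 7, 11, 13, 17, 19, 23, 29]. For each, (1 + 1/p^5) = (p^5 + 1)/p^5. Multiplying these fractions over p ∈ [2, 3, 5, 7, 11, 13, 17, 19, 23, 29] gives 2143075389528162713968986788334938112/2068810478153744602820429018632510465. (In the limit P → ∞ this tends to ζ(5)/ζ(10).)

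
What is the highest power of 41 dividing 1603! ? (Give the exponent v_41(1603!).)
v_41(1603!) = 39

Legendre's formula: v_p(n!) = Σ_{k ≥ 1} ⌊n / p^k⌋. For p = 41, n = 1603, the terms are:
  ⌊1603/41^1⌋ = ⌊1603/41⌋ = 39
(the next term ⌊1603/41^2⌋ = 0, terminating the sum). Summing: v_41(1603!) = 39 = 39.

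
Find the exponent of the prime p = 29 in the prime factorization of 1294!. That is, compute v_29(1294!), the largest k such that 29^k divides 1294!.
v_29(1294!) = 45

Legendre's formula: v_p(n!) = Σ_{k ≥ 1} ⌊n / p^k⌋. For p = 29, n = 1294, the terms are:
  ⌊1294/29^1⌋ = ⌊1294/29⌋ = 44
  ⌊1294/29^2⌋ = ⌊1294/841⌋ = 1
(the next term ⌊1294/29^3⌋ = 0, terminating the sum). Summing: v_29(1294!) = 44 + 1 = 45.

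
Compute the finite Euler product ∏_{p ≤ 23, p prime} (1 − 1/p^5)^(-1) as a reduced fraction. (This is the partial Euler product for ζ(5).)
∏ = 582482264223124461788463317320875/561738592476112179351889397970176

The primes p ≤ 23 are [2, 3, 5, 7, 11, 13, 17, 19, 23]. For each prime, (1 − 1/p^5)^(-1) = p^5 / (p^5 − 1). The product is (1 − 1/2^5)^(-1), (1 − 1/3^5)^(-1), (1 − 1/5^5)^(-1), (1 − 1/7^5)^(-1), (1 − 1/11^5)^(-1), (1 − 1/13^5)^(-1), (1 − 1/17^5)^(-1), (1 − 1/19^5)^(-1), (1 − 1/23^5)^(-1) = ∏ p^5 / (p^5 − 1) = 582482264223124461788463317320875/561738592476112179351889397970176.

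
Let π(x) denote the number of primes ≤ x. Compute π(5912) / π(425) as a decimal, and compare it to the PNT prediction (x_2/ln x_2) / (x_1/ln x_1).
π(5912)/π(425) = 777/82 ≈ 9.4756;  PNT prediction ≈ 9.6938.

π(425) = 82 and π(5912) = 777, so π(5912)/π(425) ≈ 9.4756. The PNT-predicted ratio is (5912/ln(5912)) / (425/ln(425)) ≈ 9.6938. The two agree to within a few percent, as expected.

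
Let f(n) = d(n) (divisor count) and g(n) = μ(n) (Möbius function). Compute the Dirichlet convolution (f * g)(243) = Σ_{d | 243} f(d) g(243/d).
(d * μ)(243) = 1

Divisors of 243: [1, 3, 9, 27, 81, 243]. For each d | 243:
  d = 1: d(1) · μ(243/1) = 1 · 0 = 0
  d = 3: d(3) · μ(243/3) = 2 · 0 = 0
  d = 9: d(9) · μ(243/9) = 3 · 0 = 0
  d = 27: d(27) · μ(243/27) = 4 · 0 = 0
  d = 81: d(81) · μ(243/81) = 5 · -1 = -5
  d = 243: d(243) · μ(243/243) = 6 · 1 = 6
Summing: (d * μ)(243) = 0 + 0 + 0 + 0 + -5 + 6 = 1.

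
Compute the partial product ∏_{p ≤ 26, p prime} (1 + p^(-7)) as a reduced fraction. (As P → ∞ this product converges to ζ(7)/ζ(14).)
∏ = 1213055423679013780431254747580653474818754487990016/1203084832226034935165248483197620256588271403484375

The primes p ≤ 26 are [2, 3, 5, 7, 11, 13, 17, 19, 23]. For each, (1 + 1/p^7) = (p^7 + 1)/p^7. Multiplying these fractions over p ∈ [2, 3, 5, 7, 11, 13, 17, 19, 23] gives 1213055423679013780431254747580653474818754487990016/1203084832226034935165248483197620256588271403484375. (In the limit P → ∞ this tends to ζ(7)/ζ(14).)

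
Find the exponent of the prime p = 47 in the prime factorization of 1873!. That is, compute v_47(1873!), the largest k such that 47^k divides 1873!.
v_47(1873!) = 39

Legendre's formula: v_p(n!) = Σ_{k ≥ 1} ⌊n / p^k⌋. For p = 47, n = 1873, the terms are:
  ⌊1873/47^1⌋ = ⌊1873/47⌋ = 39
(the next term ⌊1873/47^2⌋ = 0, terminating the sum). Summing: v_47(1873!) = 39 = 39.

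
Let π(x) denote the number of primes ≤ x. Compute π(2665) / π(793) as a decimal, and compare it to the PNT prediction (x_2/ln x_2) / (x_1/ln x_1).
π(2665)/π(793) = 386/138 ≈ 2.7971;  PNT prediction ≈ 2.8442.

π(793) = 138 and π(2665) = 386, so π(2665)/π(793) ≈ 2.7971. The PNT-predicted ratio is (2665/ln(2665)) / (793/ln(793)) ≈ 2.8442. The two agree to within a few percent, as expected.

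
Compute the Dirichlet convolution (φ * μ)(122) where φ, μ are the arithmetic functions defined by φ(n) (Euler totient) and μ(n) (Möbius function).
(φ * μ)(122) = 0

Divisors of 122: [1, 2, 61, 122]. For each d | 122:
  d = 1: φ(1) · μ(122/1) = 1 · 1 = 1
  d = 2: φ(2) · μ(122/2) = 1 · -1 = -1
  d = 61: φ(61) · μ(122/61) = 60 · -1 = -60
  d = 122: φ(122) · μ(122/122) = 60 · 1 = 60
Summing: (φ * μ)(122) = 1 + -1 + -60 + 60 = 0.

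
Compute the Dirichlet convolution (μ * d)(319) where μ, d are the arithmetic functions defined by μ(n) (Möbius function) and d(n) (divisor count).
(μ * d)(319) = 1

Divisors of 319: [1, 11, 29, 319]. For each d | 319:
  d = 1: μ(1) · d(319/1) = 1 · 4 = 4
  d = 11: μ(11) · d(319/11) = -1 · 2 = -2
  d = 29: μ(29) · d(319/29) = -1 · 2 = -2
  d = 319: μ(319) · d(319/319) = 1 · 1 = 1
Summing: (μ * d)(319) = 4 + -2 + -2 + 1 = 1.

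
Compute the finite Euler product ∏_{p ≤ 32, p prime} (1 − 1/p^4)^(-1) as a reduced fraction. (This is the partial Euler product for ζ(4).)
∏ = 44480956869217573792253389310087/41097743855049154662236160000000

The primes p ≤ 32 are [2, 3, 5, 7, 11, 13, 17, 19, 23, 29, 31]. For each prime, (1 − 1/p^4)^(-1) = p^4 / (p^4 − 1). The product is (1 − 1/2^4)^(-1), (1 − 1/3^4)^(-1), (1 − 1/5^4)^(-1), (1 − 1/7^4)^(-1), (1 − 1/11^4)^(-1), (1 − 1/13^4)^(-1), (1 − 1/17^4)^(-1), (1 − 1/19^4)^(-1), (1 − 1/23^4)^(-1), (1 − 1/29^4)^(-1), (1 − 1/31^4)^(-1) = ∏ p^4 / (p^4 − 1) = 44480956869217573792253389310087/41097743855049154662236160000000.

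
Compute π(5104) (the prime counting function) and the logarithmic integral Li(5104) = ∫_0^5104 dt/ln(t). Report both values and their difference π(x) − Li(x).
π(5104) = 682;  Li(5104) ≈ 696.48;  π(x) − Li(x) ≈ -14.48.

Direct count of primes ≤ 5104 gives π(5104) = 682. Numerical evaluation of the logarithmic integral gives Li(5104) ≈ 696.48. The difference π(x) − Li(x) ≈ -14.48 is typically negative for small/moderate x (Li(x) overestimates), though Littlewood's theorem shows this sign changes infinitely often.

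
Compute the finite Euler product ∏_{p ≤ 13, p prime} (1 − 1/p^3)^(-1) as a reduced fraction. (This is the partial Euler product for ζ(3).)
∏ = 39364325/32767248

The primes p ≤ 13 are [2, 3, 5, 7, 11, 13]. For each prime, (1 − 1/p^3)^(-1) = p^3 / (p^3 − 1). The product is (1 − 1/2^3)^(-1), (1 − 1/3^3)^(-1), (1 − 1/5^3)^(-1), (1 − 1/7^3)^(-1), (1 − 1/11^3)^(-1), (1 − 1/13^3)^(-1) = ∏ p^3 / (p^3 − 1) = 39364325/32767248.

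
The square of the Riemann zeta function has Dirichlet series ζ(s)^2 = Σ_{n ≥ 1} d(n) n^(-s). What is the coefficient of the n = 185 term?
d(185) = 4

ζ(s)^2 = (Σ 1/m^s)(Σ 1/k^s). The coefficient of 1/n^s in the product is the number of ordered pairs (m, k) with mk = n, which equals d(n). For n = 185, divisors are [1, 5, 37, 185], so d(185) = 4.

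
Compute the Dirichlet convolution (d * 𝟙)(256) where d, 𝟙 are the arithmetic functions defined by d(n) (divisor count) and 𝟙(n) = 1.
(d * 𝟙)(256) = 45

Divisors of 256: [1, 2, 4, 8, 16, 32, 64, 128, 256]. For each d | 256:
  d = 1: d(1) · 𝟙(256/1) = 1 · 1 = 1
  d = 2: d(2) · 𝟙(256/2) = 2 · 1 = 2
  d = 4: d(4) · 𝟙(256/4) = 3 · 1 = 3
  d = 8: d(8) · 𝟙(256/8) = 4 · 1 = 4
  d = 16: d(16) · 𝟙(256/16) = 5 · 1 = 5
  d = 32: d(32) · 𝟙(256/32) = 6 · 1 = 6
  d = 64: d(64) · 𝟙(256/64) = 7 · 1 = 7
  d = 128: d(128) · 𝟙(256/128) = 8 · 1 = 8
  d = 256: d(256) · 𝟙(256/256) = 9 · 1 = 9
Summing: (d * 𝟙)(256) = 1 + 2 + 3 + 4 + 5 + 6 + 7 + 8 + 9 = 45.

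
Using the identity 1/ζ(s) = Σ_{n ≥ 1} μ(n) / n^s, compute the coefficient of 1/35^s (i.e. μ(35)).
μ(35) = 1

Factor n = 35 = 5 · 7. μ(n) = 0 if any exponent ≥ 2 (not squarefree); otherwise μ(n) = (−1)^{ω(n)} where ω(n) is the number of distinct prime factors. Applying: μ(35) = 1.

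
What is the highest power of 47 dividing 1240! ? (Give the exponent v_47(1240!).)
v_47(1240!) = 26

Legendre's formula: v_p(n!) = Σ_{k ≥ 1} ⌊n / p^k⌋. For p = 47, n = 1240, the terms are:
  ⌊1240/47^1⌋ = ⌊1240/47⌋ = 26
(the next term ⌊1240/47^2⌋ = 0, terminating the sum). Summing: v_47(1240!) = 26 = 26.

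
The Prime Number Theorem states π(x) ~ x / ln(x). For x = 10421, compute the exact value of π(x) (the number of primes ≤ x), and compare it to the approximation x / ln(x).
π(10421) = 1274;  x/ln(x) ≈ 1126.40;  relative error ≈ 11.59%.

Directly count primes up to 10421: π(10421) = 1274. The PNT approximation gives 10421/ln(10421) ≈ 10421/9.25158 ≈ 1126.40. Relative error (π(x) − x/ln(x)) / π(x) ≈ 11.59%; the approximation is known to undercount slightly (Li(x) is a better estimate).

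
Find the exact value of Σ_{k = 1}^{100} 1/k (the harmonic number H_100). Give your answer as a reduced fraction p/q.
H_100 = 14466636279520351160221518043104131447711/2788815009188499086581352357412492142272

Direct summation: H_100 = 1 + 1/2 + ... + 1/100. The least common denominator is lcm(1, ..., 100) = 69720375229712477164533808935312303556800; over this denominator the numerator is 69720375229712477164533808935312303556800 + 34860187614856238582266904467656151778400 + 23240125076570825721511269645104101185600 + 17430093807428119291133452233828075889200 + 13944075045942495432906761787062460711360 + 11620062538285412860755634822552050592800 + 9960053604244639594933401276473186222400 + 8715046903714059645566726116914037944600 + 7746708358856941907170423215034700395200 + 6972037522971247716453380893531230355680 + 6338215929973861560412164448664754868800 + 5810031269142706430377817411276025296400 + 5363105786900959781887216071947100273600 + 4980026802122319797466700638236593111200 + 4648025015314165144302253929020820237120 + 4357523451857029822783363058457018972300 + 4101198542924263362619635819724253150400 + 3873354179428470953585211607517350197600 + 3669493433142761956028095207121700187200 + 3486018761485623858226690446765615177840 + 3320017868081546531644467092157728740800 + 3169107964986930780206082224332377434400 + 3031320662161412050631904736317926241600 + 2905015634571353215188908705638012648200 + 2788815009188499086581352357412492142272 + 2681552893450479890943608035973550136800 + 2582236119618980635723474405011566798400 + 2490013401061159898733350319118296555600 + 2404150869990085419466683066734907019200 + 2324012507657082572151126964510410118560 + 2249044362248789585952703514042332372800 + 2178761725928514911391681529228509486150 + 2112738643324620520137388149554918289600 + 2050599271462131681309817909862126575200 + 1992010720848927918986680255294637244480 + 1936677089714235476792605803758675098800 + 1884334465667904788230643484738170366400 + 1834746716571380978014047603560850093600 + 1787701928966986593962405357315700091200 + 1743009380742811929113345223382807588920 + 1700496956822255540598385583788104964800 + 1660008934040773265822233546078864370400 + 1621404075109592492198460672914239617600 + 1584553982493465390103041112166188717200 + 1549341671771388381434084643006940079040 + 1515660331080706025315952368158963120800 + 1483412238930052705628378913517283054400 + 1452507817285676607594454352819006324100 + 1422864800606377084990485896639026603200 + 1394407504594249543290676178706246071136 + 1367066180974754454206545273241417716800 + 1340776446725239945471804017986775068400 + 1315478777919103342727052998779477425600 + 1291118059809490317861737202505783399200 + 1267643185994772312082432889732950973760 + 1245006700530579949366675159559148277800 + 1223164477714253985342698402373900062400 + 1202075434995042709733341533367453509600 + 1181701275079872494314132354835801755200 + 1162006253828541286075563482255205059280 + 1142956970978893068271046048119873828800 + 1124522181124394792976351757021166186400 + 1106672622693848843881489030719242913600 + 1089380862964257455695840764614254743075 + 1072621157380191956377443214389420054720 + 1056369321662310260068694074777459144800 + 1040602615368842942754235954258392590400 + 1025299635731065840654908954931063287600 + 1010440220720470683543968245439308747200 + 996005360424463959493340127647318622240 + 981977115911443340345546604722708500800 + 968338544857117738396302901879337549400 + 955073633283732563897723410072771281600 + 942167232833952394115321742369085183200 + 929605003062833028860450785804164047424 + 917373358285690489007023801780425046800 + 905459418567694508630309206952107838400 + 893850964483493296981202678657850045600 + 882536395312816166639668467535598779200 + 871504690371405964556672611691403794460 + 860745373206326878574491468337188932800 + 850248478411127770299192791894052482400 + 840004520839909363428118179943521729600 + 830004467020386632911116773039432185200 + 820239708584852672523927163944850630080 + 810702037554796246099230336457119808800 + 801383623330028473155561022244969006400 + 792276991246732695051520556083094358600 + 783375002581039069264424819497891051200 + 774670835885694190717042321503470039520 + 766157969557279968841030867421014324800 + 757830165540353012657976184079481560400 + 749681454082929861984234504680777457600 + 741706119465026352814189456758641527200 + 733898686628552391205619041424340037440 + 726253908642838303797227176409503162050 + 718766754945489455304472257065075294400 + 711432400303188542495242948319513301600 + 704246214441540173379129383184972763200 + 697203752297124771645338089353123035568 = 361665906988008779005537951077603286192775, so H_100 = 361665906988008779005537951077603286192775/69720375229712477164533808935312303556800; reducing by gcd(361665906988008779005537951077603286192775, 69720375229712477164533808935312303556800) = 25 gives 14466636279520351160221518043104131447711/2788815009188499086581352357412492142272 ≈ 5.18738. (The PNT-adjacent estimate ln(100) + γ ≈ 5.18239 matches within O(1/n).)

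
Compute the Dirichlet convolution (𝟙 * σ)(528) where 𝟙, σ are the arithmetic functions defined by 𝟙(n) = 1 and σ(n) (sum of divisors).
(𝟙 * σ)(528) = 3705

Divisors of 528: [1, 2, 3, 4, 6, 8, 11, 12, 16, 22, 24, 33, 44, 48, 66, 88, 132, 176, 264, 528]. For each d | 528:
  d = 1: 𝟙(1) · σ(528/1) = 1 · 1488 = 1488
  d = 2: 𝟙(2) · σ(528/2) = 1 · 720 = 720
  d = 3: 𝟙(3) · σ(528/3) = 1 · 372 = 372
  d = 4: 𝟙(4) · σ(528/4) = 1 · 336 = 336
  d = 6: 𝟙(6) · σ(528/6) = 1 · 180 = 180
  d = 8: 𝟙(8) · σ(528/8) = 1 · 144 = 144
  d = 11: 𝟙(11) · σ(528/11) = 1 · 124 = 124
  d = 12: 𝟙(12) · σ(528/12) = 1 · 84 = 84
  d = 16: 𝟙(16) · σ(528/16) = 1 · 48 = 48
  d = 22: 𝟙(22) · σ(528/22) = 1 · 60 = 60
  d = 24: 𝟙(24) · σ(528/24) = 1 · 36 = 36
  d = 33: 𝟙(33) · σ(528/33) = 1 · 31 = 31
  d = 44: 𝟙(44) · σ(528/44) = 1 · 28 = 28
  d = 48: 𝟙(48) · σ(528/48) = 1 · 12 = 12
  d = 66: 𝟙(66) · σ(528/66) = 1 · 15 = 15
  d = 88: 𝟙(88) · σ(528/88) = 1 · 12 = 12
  d = 132: 𝟙(132) · σ(528/132) = 1 · 7 = 7
  d = 176: 𝟙(176) · σ(528/176) = 1 · 4 = 4
  d = 264: 𝟙(264) · σ(528/264) = 1 · 3 = 3
  d = 528: 𝟙(528) · σ(528/528) = 1 · 1 = 1
Summing: (𝟙 * σ)(528) = 1488 + 720 + 372 + 336 + 180 + 144 + 124 + 84 + 48 + 60 + 36 + 31 + 28 + 12 + 15 + 12 + 7 + 4 + 3 + 1 = 3705.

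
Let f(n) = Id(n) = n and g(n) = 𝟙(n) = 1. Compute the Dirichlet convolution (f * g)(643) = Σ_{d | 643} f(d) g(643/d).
(Id * 𝟙)(643) = 644

Divisors of 643: [1, 643]. For each d | 643:
  d = 1: Id(1) · 𝟙(643/1) = 1 · 1 = 1
  d = 643: Id(643) · 𝟙(643/643) = 643 · 1 = 643
Summing: (Id * 𝟙)(643) = 1 + 643 = 644.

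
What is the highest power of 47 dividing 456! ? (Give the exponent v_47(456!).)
v_47(456!) = 9

Legendre's formula: v_p(n!) = Σ_{k ≥ 1} ⌊n / p^k⌋. For p = 47, n = 456, the terms are:
  ⌊456/47^1⌋ = ⌊456/47⌋ = 9
(the next term ⌊456/47^2⌋ = 0, terminating the sum). Summing: v_47(456!) = 9 = 9.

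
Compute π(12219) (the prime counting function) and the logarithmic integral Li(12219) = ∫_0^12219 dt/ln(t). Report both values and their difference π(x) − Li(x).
π(12219) = 1460;  Li(12219) ≈ 1484.39;  π(x) − Li(x) ≈ -24.39.

Direct count of primes ≤ 12219 gives π(12219) = 1460. Numerical evaluation of the logarithmic integral gives Li(12219) ≈ 1484.39. The difference π(x) − Li(x) ≈ -24.39 is typically negative for small/moderate x (Li(x) overestimates), though Littlewood's theorem shows this sign changes infinitely often.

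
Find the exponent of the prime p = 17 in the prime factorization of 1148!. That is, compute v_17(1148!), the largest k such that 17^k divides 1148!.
v_17(1148!) = 70

Legendre's formula: v_p(n!) = Σ_{k ≥ 1} ⌊n / p^k⌋. For p = 17, n = 1148, the terms are:
  ⌊1148/17^1⌋ = ⌊1148/17⌋ = 67
  ⌊1148/17^2⌋ = ⌊1148/289⌋ = 3
(the next term ⌊1148/17^3⌋ = 0, terminating the sum). Summing: v_17(1148!) = 67 + 3 = 70.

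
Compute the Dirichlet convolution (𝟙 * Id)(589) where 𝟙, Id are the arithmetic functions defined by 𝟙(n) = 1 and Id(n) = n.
(𝟙 * Id)(589) = 640

Divisors of 589: [1, 19, 31, 589]. For each d | 589:
  d = 1: 𝟙(1) · Id(589/1) = 1 · 589 = 589
  d = 19: 𝟙(19) · Id(589/19) = 1 · 31 = 31
  d = 31: 𝟙(31) · Id(589/31) = 1 · 19 = 19
  d = 589: 𝟙(589) · Id(589/589) = 1 · 1 = 1
Summing: (𝟙 * Id)(589) = 589 + 31 + 19 + 1 = 640.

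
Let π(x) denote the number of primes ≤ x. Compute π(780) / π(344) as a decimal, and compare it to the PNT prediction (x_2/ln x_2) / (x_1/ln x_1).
π(780)/π(344) = 137/68 ≈ 2.0147;  PNT prediction ≈ 1.9887.

π(344) = 68 and π(780) = 137, so π(780)/π(344) ≈ 2.0147. The PNT-predicted ratio is (780/ln(780)) / (344/ln(344)) ≈ 1.9887. The two agree to within a few percent, as expected.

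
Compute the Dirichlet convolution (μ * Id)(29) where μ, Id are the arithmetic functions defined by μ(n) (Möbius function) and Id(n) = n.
(μ * Id)(29) = 28

Divisors of 29: [1, 29]. For each d | 29:
  d = 1: μ(1) · Id(29/1) = 1 · 29 = 29
  d = 29: μ(29) · Id(29/29) = -1 · 1 = -1
Summing: (μ * Id)(29) = 29 + -1 = 28.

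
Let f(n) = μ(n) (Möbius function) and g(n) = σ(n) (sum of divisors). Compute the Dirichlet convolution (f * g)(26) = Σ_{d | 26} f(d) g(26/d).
(μ * σ)(26) = 26

Divisors of 26: [1, 2, 13, 26]. For each d | 26:
  d = 1: μ(1) · σ(26/1) = 1 · 42 = 42
  d = 2: μ(2) · σ(26/2) = -1 · 14 = -14
  d = 13: μ(13) · σ(26/13) = -1 · 3 = -3
  d = 26: μ(26) · σ(26/26) = 1 · 1 = 1
Summing: (μ * σ)(26) = 42 + -14 + -3 + 1 = 26.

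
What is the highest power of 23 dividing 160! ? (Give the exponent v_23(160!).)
v_23(160!) = 6

Legendre's formula: v_p(n!) = Σ_{k ≥ 1} ⌊n / p^k⌋. For p = 23, n = 160, the terms are:
  ⌊160/23^1⌋ = ⌊160/23⌋ = 6
(the next term ⌊160/23^2⌋ = 0, terminating the sum). Summing: v_23(160!) = 6 = 6.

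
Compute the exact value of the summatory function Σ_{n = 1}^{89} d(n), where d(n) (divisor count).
Σ_{n ≤ 89} d(n) = 413

Compute d(n) for each 1 ≤ n ≤ 89: d(1) = 1, d(2) = 2, d(3) = 2, d(4) = 3, d(5) = 2, d(6) = 4, d(7) = 2, d(8) = 4, d(9) = 3, d(10) = 4, d(11) = 2, d(12) = 6, d(13) = 2, d(14) = 4, d(15) = 4, d(16) = 5, d(17) = 2, d(18) = 6, d(19) = 2, d(20) = 6, d(21) = 4, d(22) = 4, d(23) = 2, d(24) = 8, d(25) = 3, d(26) = 4, d(27) = 4, d(28) = 6, d(29) = 2, d(30) = 8, d(31) = 2, d(32) = 6, d(33) = 4, d(34) = 4, d(35) = 4, d(36) = 9, d(37) = 2, d(38) = 4, d(39) = 4, d(40) = 8, d(41) = 2, d(42) = 8, d(43) = 2, d(44) = 6, d(45) = 6, d(46) = 4, d(47) = 2, d(48) = 10, d(49) = 3, d(50) = 6, d(51) = 4, d(52) = 6, d(53) = 2, d(54) = 8, d(55) = 4, d(56) = 8, d(57) = 4, d(58) = 4, d(59) = 2, d(60) = 12, d(61) = 2, d(62) = 4, d(63) = 6, d(64) = 7, d(65) = 4, d(66) = 8, d(67) = 2, d(68) = 6, d(69) = 4, d(70) = 8, d(71) = 2, d(72) = 12, d(73) = 2, d(74) = 4, d(75) = 6, d(76) = 6, d(77) = 4, d(78) = 8, d(79) = 2, d(80) = 10, d(81) = 5, d(82) = 4, d(83) = 2, d(84) = 12, d(85) = 4, d(86) = 4, d(87) = 4, d(88) = 8, d(89) = 2. Summing all 89 values: 413. (Dirichlet's divisor formula: Σ_{n ≤ x} d(n) = x ln(x) + (2γ − 1) x + O(√x). For x = 89, the asymptotic estimate is ≈ 413.23.)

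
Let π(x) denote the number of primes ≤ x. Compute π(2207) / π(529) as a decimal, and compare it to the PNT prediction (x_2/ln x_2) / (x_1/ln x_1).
π(2207)/π(529) = 329/99 ≈ 3.3232;  PNT prediction ≈ 3.3980.

π(529) = 99 and π(2207) = 329, so π(2207)/π(529) ≈ 3.3232. The PNT-predicted ratio is (2207/ln(2207)) / (529/ln(529)) ≈ 3.3980. The two agree to within a few percent, as expected.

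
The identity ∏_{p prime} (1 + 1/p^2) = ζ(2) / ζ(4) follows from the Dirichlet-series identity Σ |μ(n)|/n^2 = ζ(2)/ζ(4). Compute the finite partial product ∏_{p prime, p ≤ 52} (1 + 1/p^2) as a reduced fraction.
∏ = 101793085732936000000000/67237345888235944242129

The primes p ≤ 52 are [2, 3, 5, 7, 11, 13, 17, 19, 23, 29, 31, 37, 41, 43, 47]. For each, (1 + 1/p^2) = (p^2 + 1)/p^2. Multiplying these fractions over p ∈ [2, 3, 5, 7, 11, 13, 17, 19, 23, 29, 31, 37, 41, 43, 47] gives 101793085732936000000000/67237345888235944242129. (In the limit P → ∞ this tends to ζ(2)/ζ(4).)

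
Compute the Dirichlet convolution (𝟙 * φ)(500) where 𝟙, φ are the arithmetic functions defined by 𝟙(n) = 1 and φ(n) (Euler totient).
(𝟙 * φ)(500) = 500

Divisors of 500: [1, 2, 4, 5, 10, 20, 25, 50, 100, 125, 250, 500]. For each d | 500:
  d = 1: 𝟙(1) · φ(500/1) = 1 · 200 = 200
  d = 2: 𝟙(2) · φ(500/2) = 1 · 100 = 100
  d = 4: 𝟙(4) · φ(500/4) = 1 · 100 = 100
  d = 5: 𝟙(5) · φ(500/5) = 1 · 40 = 40
  d = 10: 𝟙(10) · φ(500/10) = 1 · 20 = 20
  d = 20: 𝟙(20) · φ(500/20) = 1 · 20 = 20
  d = 25: 𝟙(25) · φ(500/25) = 1 · 8 = 8
  d = 50: 𝟙(50) · φ(500/50) = 1 · 4 = 4
  d = 100: 𝟙(100) · φ(500/100) = 1 · 4 = 4
  d = 125: 𝟙(125) · φ(500/125) = 1 · 2 = 2
  d = 250: 𝟙(250) · φ(500/250) = 1 · 1 = 1
  d = 500: 𝟙(500) · φ(500/500) = 1 · 1 = 1
Summing: (𝟙 * φ)(500) = 200 + 100 + 100 + 40 + 20 + 20 + 8 + 4 + 4 + 2 + 1 + 1 = 500.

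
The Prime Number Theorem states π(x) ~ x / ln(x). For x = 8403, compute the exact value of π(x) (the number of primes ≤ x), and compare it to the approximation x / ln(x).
π(8403) = 1051;  x/ln(x) ≈ 929.91;  relative error ≈ 11.52%.

Directly count primes up to 8403: π(8403) = 1051. The PNT approximation gives 8403/ln(8403) ≈ 8403/9.03634 ≈ 929.91. Relative error (π(x) − x/ln(x)) / π(x) ≈ 11.52%; the approximation is known to undercount slightly (Li(x) is a better estimate).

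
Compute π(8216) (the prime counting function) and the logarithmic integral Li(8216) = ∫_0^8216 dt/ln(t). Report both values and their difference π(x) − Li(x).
π(8216) = 1029;  Li(8216) ≈ 1050.41;  π(x) − Li(x) ≈ -21.41.

Direct count of primes ≤ 8216 gives π(8216) = 1029. Numerical evaluation of the logarithmic integral gives Li(8216) ≈ 1050.41. The difference π(x) − Li(x) ≈ -21.41 is typically negative for small/moderate x (Li(x) overestimates), though Littlewood's theorem shows this sign changes infinitely often.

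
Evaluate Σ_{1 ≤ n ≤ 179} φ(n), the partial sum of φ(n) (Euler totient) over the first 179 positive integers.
Σ_{n ≤ 179} φ(n) = 9832

Compute φ(n) for each 1 ≤ n ≤ 179: φ(1) = 1, φ(2) = 1, φ(3) = 2, φ(4) = 2, φ(5) = 4, φ(6) = 2, φ(7) = 6, φ(8) = 4, φ(9) = 6, φ(10) = 4, φ(11) = 10, φ(12) = 4, φ(13) = 12, φ(14) = 6, φ(15) = 8, φ(16) = 8, φ(17) = 16, φ(18) = 6, φ(19) = 18, φ(20) = 8, φ(21) = 12, φ(22) = 10, φ(23) = 22, φ(24) = 8, φ(25) = 20, φ(26) = 12, φ(27) = 18, φ(28) = 12, φ(29) = 28, φ(30) = 8, φ(31) = 30, φ(32) = 16, φ(33) = 20, φ(34) = 16, φ(35) = 24, φ(36) = 12, φ(37) = 36, φ(38) = 18, φ(39) = 24, φ(40) = 16, φ(41) = 40, φ(42) = 12, φ(43) = 42, φ(44) = 20, φ(45) = 24, φ(46) = 22, φ(47) = 46, φ(48) = 16, φ(49) = 42, φ(50) = 20, φ(51) = 32, φ(52) = 24, φ(53) = 52, φ(54) = 18, φ(55) = 40, φ(56) = 24, φ(57) = 36, φ(58) = 28, φ(59) = 58, φ(60) = 16, φ(61) = 60, φ(62) = 30, φ(63) = 36, φ(64) = 32, φ(65) = 48, φ(66) = 20, φ(67) = 66, φ(68) = 32, φ(69) = 44, φ(70) = 24, φ(71) = 70, φ(72) = 24, φ(73) = 72, φ(74) = 36, φ(75) = 40, φ(76) = 36, φ(77) = 60, φ(78) = 24, φ(79) = 78, φ(80) = 32, φ(81) = 54, φ(82) = 40, φ(83) = 82, φ(84) = 24, φ(85) = 64, φ(86) = 42, φ(87) = 56, φ(88) = 40, φ(89) = 88, φ(90) = 24, φ(91) = 72, φ(92) = 44, φ(93) = 60, φ(94) = 46, φ(95) = 72, φ(96) = 32, φ(97) = 96, φ(98) = 42, φ(99) = 60, φ(100) = 40, φ(101) = 100, φ(102) = 32, φ(103) = 102, φ(104) = 48, φ(105) = 48, φ(106) = 52, φ(107) = 106, φ(108) = 36, φ(109) = 108, φ(110) = 40, φ(111) = 72, φ(112) = 48, φ(113) = 112, φ(114) = 36, φ(115) = 88, φ(116) = 56, φ(117) = 72, φ(118) = 58, φ(119) = 96, φ(120) = 32, φ(121) = 110, φ(122) = 60, φ(123) = 80, φ(124) = 60, φ(125) = 100, φ(126) = 36, φ(127) = 126, φ(128) = 64, φ(129) = 84, φ(130) = 48, φ(131) = 130, φ(132) = 40, φ(133) = 108, φ(134) = 66, φ(135) = 72, φ(136) = 64, φ(137) = 136, φ(138) = 44, φ(139) = 138, φ(140) = 48, φ(141) = 92, φ(142) = 70, φ(143) = 120, φ(144) = 48, φ(145) = 112, φ(146) = 72, φ(147) = 84, φ(148) = 72, φ(149) = 148, φ(150) = 40, φ(151) = 150, φ(152) = 72, φ(153) = 96, φ(154) = 60, φ(155) = 120, φ(156) = 48, φ(157) = 156, φ(158) = 78, φ(159) = 104, φ(160) = 64, φ(161) = 132, φ(162) = 54, φ(163) = 162, φ(164) = 80, φ(165) = 80, φ(166) = 82, φ(167) = 166, φ(168) = 48, φ(169) = 156, φ(170) = 64, φ(171) = 108, φ(172) = 84, φ(173) = 172, φ(174) = 56, φ(175) = 120, φ(176) = 80, φ(177) = 116, φ(178) = 88, φ(179) = 178. Summing all 179 values: 9832. (Average order: Σ_{n ≤ x} φ(n) ~ (3/π²) x². For x = 179, (3/π²)·179² ≈ 9739.30.)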